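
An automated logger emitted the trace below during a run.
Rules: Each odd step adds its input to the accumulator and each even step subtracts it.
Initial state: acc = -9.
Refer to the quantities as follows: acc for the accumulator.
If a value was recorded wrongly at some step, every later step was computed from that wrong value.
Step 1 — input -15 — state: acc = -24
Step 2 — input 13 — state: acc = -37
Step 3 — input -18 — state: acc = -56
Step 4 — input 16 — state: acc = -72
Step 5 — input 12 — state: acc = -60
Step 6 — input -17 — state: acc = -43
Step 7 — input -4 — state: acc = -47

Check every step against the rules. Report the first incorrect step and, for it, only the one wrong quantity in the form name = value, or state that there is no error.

step 3, acc = -55

1. acc = -9 + -15 = -24 (agrees with the trace)
2. acc = -24 - 13 = -37 (matches)
3. acc = -37 + -18 = -55 (first mismatch against the trace)
Conclusion: step 3 carries the first error; the entry should be acc = -55.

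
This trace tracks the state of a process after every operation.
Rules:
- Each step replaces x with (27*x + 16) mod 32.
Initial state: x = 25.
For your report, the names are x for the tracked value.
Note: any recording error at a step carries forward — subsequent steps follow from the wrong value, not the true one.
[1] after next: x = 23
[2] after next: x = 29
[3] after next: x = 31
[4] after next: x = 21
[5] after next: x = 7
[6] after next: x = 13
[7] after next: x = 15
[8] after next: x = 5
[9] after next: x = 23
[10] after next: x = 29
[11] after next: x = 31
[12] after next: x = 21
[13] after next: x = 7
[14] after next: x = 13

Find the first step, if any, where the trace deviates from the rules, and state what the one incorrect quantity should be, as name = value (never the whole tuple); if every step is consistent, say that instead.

step 1, x = 19

Step 1: x = (27*25 + 16) mod 32 = 19 — this is not what the trace shows.
First deviation found at step 1; the corrected entry is x = 19.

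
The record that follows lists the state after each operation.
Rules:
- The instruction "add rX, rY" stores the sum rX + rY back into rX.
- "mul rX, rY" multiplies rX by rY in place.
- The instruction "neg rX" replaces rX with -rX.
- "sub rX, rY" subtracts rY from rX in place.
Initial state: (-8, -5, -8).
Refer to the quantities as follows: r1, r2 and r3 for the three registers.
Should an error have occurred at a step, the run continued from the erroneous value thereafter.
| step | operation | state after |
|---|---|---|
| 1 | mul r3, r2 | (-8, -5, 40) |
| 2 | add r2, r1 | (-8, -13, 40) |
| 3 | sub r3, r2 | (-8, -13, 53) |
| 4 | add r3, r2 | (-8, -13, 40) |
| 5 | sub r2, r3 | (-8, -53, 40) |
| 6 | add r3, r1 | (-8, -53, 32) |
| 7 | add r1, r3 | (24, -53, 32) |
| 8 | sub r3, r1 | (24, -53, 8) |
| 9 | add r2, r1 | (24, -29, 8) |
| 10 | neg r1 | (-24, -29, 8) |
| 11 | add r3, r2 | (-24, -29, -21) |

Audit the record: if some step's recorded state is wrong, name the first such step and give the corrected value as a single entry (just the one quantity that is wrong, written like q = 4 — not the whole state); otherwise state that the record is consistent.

1. r3 = -8 * -5 = 40 (confirmed correct)
2. r2 = -5 + -8 = -13 (verified)
3. r3 = 40 - -13 = 53 (confirmed correct)
4. r3 = 53 + -13 = 40 (exactly as logged)
5. r2 = -13 - 40 = -53 (consistent with the record)
6. r3 = 40 + -8 = 32 (exactly as logged)
7. r1 = -8 + 32 = 24 (matches)
8. r3 = 32 - 24 = 8 (consistent with the record)
9. r2 = -53 + 24 = -29 (in agreement)
10. r1 = -(24) = -24 (confirmed correct)
11. r3 = 8 + -29 = -21 (agrees with the record)
All steps check out; nothing to correct.

no error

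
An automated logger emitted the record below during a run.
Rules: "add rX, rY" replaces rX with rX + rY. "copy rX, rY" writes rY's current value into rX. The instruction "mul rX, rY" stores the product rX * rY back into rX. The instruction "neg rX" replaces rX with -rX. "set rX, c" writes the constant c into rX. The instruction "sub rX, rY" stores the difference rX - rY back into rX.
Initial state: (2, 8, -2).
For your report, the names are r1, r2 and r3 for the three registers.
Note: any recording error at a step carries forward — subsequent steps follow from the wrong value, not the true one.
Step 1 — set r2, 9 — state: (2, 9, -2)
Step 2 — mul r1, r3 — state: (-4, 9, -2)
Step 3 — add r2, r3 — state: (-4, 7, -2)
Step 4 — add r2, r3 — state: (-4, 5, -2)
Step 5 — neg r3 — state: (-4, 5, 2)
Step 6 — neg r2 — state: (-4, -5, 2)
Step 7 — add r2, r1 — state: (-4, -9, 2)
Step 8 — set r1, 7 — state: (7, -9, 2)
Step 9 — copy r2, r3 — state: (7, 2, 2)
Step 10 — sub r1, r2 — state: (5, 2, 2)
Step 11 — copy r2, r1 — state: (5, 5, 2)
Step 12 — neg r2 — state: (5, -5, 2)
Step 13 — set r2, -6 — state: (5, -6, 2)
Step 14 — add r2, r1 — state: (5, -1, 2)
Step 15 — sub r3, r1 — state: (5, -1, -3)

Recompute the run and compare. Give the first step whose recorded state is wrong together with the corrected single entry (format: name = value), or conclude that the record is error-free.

Recomputing the run from the initial state:
step 1: r1 = 2, r2 = 9, r3 = -2
step 2: r1 = -4, r2 = 9, r3 = -2
step 3: r1 = -4, r2 = 7, r3 = -2
step 4: r1 = -4, r2 = 5, r3 = -2
step 5: r1 = -4, r2 = 5, r3 = 2
step 6: r1 = -4, r2 = -5, r3 = 2
step 7: r1 = -4, r2 = -9, r3 = 2
step 8: r1 = 7, r2 = -9, r3 = 2
step 9: r1 = 7, r2 = 2, r3 = 2
step 10: r1 = 5, r2 = 2, r3 = 2
step 11: r1 = 5, r2 = 5, r3 = 2
step 12: r1 = 5, r2 = -5, r3 = 2
step 13: r1 = 5, r2 = -6, r3 = 2
step 14: r1 = 5, r2 = -1, r3 = 2
step 15: r1 = 5, r2 = -1, r3 = -3
This matches the record at every step.

no error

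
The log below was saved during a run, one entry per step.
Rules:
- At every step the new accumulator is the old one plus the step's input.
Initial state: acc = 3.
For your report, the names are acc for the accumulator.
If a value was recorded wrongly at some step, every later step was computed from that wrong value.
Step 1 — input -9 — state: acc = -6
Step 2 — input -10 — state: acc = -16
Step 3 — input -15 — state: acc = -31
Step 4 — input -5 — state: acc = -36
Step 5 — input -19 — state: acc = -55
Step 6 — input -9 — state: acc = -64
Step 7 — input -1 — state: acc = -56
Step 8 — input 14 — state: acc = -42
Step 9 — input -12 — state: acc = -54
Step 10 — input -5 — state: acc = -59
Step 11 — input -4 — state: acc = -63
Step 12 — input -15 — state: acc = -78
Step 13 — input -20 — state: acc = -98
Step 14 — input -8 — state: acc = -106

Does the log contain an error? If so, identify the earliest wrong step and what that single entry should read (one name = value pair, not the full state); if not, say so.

step 7, acc = -65

step 1: acc = 3 + -9 = -6 -> matches
step 2: acc = -6 + -10 = -16 -> no discrepancy
step 3: acc = -16 + -15 = -31 -> no discrepancy
step 4: acc = -31 + -5 = -36 -> matches
step 5: acc = -36 + -19 = -55 -> same as recorded
step 6: acc = -55 + -9 = -64 -> no discrepancy
step 7: acc = -64 + -1 = -65 -> the log has a different value
Conclusion: step 7 carries the first error; the entry should be acc = -65.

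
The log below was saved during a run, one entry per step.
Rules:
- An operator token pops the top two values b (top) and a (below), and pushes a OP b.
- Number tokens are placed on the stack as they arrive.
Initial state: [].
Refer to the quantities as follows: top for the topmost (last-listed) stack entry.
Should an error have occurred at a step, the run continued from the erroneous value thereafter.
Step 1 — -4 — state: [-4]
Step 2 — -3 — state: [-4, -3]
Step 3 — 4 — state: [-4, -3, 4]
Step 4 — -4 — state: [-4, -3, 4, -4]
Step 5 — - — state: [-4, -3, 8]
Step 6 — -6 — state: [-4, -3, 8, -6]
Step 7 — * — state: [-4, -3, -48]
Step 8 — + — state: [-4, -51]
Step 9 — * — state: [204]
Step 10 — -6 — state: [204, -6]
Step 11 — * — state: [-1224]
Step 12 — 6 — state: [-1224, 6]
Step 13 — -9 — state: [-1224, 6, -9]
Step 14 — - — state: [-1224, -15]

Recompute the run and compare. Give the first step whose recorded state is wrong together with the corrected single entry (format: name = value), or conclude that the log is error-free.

Step 1: push -4: top = -4 — consistent with the log.
Step 2: push -3: top = -3 — exactly as logged.
Step 3: push 4: top = 4 — agrees with the log.
Step 4: push -4: top = -4 — in agreement.
Step 5: 4 - -4 = 8 — exactly as logged.
Step 6: push -6: top = -6 — verified.
Step 7: 8 * -6 = -48 — agrees with the log.
Step 8: -3 + -48 = -51 — exactly as logged.
Step 9: -4 * -51 = 204 — consistent with the log.
Step 10: push -6: top = -6 — matches.
Step 11: 204 * -6 = -1224 — checks out.
Step 12: push 6: top = 6 — checks out.
Step 13: push -9: top = -9 — agrees with the log.
Step 14: 6 - -9 = 15 — first mismatch against the log.
So the first discrepancy is step 14, where the right value is top = 15.

step 14, top = 15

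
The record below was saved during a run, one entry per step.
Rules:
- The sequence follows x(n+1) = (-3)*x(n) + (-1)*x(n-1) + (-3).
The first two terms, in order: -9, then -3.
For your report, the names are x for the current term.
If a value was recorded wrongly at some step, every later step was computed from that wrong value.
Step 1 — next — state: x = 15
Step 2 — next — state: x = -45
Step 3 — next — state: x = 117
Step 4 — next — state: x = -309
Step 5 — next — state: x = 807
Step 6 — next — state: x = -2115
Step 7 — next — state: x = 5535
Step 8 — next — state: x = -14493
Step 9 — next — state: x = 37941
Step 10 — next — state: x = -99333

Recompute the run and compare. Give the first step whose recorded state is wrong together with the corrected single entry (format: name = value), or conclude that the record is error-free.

no error

Recomputing the run from the initial state:
step 1: x = 15
step 2: x = -45
step 3: x = 117
step 4: x = -309
step 5: x = 807
step 6: x = -2115
step 7: x = 5535
step 8: x = -14493
step 9: x = 37941
step 10: x = -99333
This matches the record at every step.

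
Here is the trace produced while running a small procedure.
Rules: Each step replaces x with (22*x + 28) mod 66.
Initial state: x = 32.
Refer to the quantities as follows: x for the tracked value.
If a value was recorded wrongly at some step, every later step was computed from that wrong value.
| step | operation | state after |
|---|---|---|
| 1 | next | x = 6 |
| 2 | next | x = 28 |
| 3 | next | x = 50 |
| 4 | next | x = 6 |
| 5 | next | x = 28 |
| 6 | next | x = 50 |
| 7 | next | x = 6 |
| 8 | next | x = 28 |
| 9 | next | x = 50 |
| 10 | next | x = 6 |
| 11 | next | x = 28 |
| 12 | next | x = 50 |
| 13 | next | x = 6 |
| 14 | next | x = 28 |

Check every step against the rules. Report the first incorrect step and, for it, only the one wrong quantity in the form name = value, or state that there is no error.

no error

step 1: x = (22*32 + 28) mod 66 = 6 -> exactly as logged
step 2: x = (22*6 + 28) mod 66 = 28 -> exactly as logged
step 3: x = (22*28 + 28) mod 66 = 50 -> verified
step 4: x = (22*50 + 28) mod 66 = 6 -> checks out
step 5: x = (22*6 + 28) mod 66 = 28 -> in agreement
step 6: x = (22*28 + 28) mod 66 = 50 -> in agreement
step 7: x = (22*50 + 28) mod 66 = 6 -> checks out
step 8: x = (22*6 + 28) mod 66 = 28 -> exactly as logged
step 9: x = (22*28 + 28) mod 66 = 50 -> no discrepancy
step 10: x = (22*50 + 28) mod 66 = 6 -> consistent with the trace
step 11: x = (22*6 + 28) mod 66 = 28 -> confirmed correct
step 12: x = (22*28 + 28) mod 66 = 50 -> checks out
step 13: x = (22*50 + 28) mod 66 = 6 -> exactly as logged
step 14: x = (22*6 + 28) mod 66 = 28 -> consistent with the trace
No step deviates from the rules.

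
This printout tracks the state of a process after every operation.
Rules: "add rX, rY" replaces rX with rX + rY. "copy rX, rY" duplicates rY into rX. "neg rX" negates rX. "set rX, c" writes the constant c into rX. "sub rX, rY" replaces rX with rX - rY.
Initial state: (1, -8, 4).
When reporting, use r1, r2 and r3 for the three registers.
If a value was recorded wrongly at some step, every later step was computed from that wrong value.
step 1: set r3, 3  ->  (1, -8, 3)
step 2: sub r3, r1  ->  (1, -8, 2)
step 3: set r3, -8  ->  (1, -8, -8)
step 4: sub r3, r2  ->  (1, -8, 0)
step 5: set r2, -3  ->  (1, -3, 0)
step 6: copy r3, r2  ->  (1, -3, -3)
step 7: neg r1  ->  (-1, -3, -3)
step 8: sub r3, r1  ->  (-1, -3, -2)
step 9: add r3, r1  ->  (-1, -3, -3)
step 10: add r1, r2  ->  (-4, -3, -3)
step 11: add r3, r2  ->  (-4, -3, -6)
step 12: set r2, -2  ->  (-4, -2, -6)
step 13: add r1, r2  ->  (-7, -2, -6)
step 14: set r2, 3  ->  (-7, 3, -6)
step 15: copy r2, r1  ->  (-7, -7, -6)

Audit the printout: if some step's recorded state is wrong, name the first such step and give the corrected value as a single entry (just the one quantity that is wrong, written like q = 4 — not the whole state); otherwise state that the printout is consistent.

Step 1: r3 = 3 — in agreement.
Step 2: r3 = 3 - 1 = 2 — verified.
Step 3: r3 = -8 — same as recorded.
Step 4: r3 = -8 - -8 = 0 — checks out.
Step 5: r2 = -3 — verified.
Step 6: r3 = -3 — consistent with the printout.
Step 7: r1 = -(1) = -1 — in agreement.
Step 8: r3 = -3 - -1 = -2 — confirmed correct.
Step 9: r3 = -2 + -1 = -3 — confirmed correct.
Step 10: r1 = -1 + -3 = -4 — same as recorded.
Step 11: r3 = -3 + -3 = -6 — no discrepancy.
Step 12: r2 = -2 — same as recorded.
Step 13: r1 = -4 + -2 = -6 — the printout disagrees here.
That makes step 13 the first incorrect line — r1 = -6 is what it should show.

step 13, r1 = -6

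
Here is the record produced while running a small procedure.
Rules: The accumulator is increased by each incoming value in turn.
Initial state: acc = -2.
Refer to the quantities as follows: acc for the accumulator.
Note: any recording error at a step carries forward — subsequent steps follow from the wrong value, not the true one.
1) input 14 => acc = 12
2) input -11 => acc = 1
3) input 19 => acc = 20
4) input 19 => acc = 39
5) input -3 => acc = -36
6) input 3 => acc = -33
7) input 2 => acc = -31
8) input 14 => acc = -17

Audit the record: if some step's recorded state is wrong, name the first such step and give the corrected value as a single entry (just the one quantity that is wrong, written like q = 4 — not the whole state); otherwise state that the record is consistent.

Step 1: acc = -2 + 14 = 12 — matches.
Step 2: acc = 12 + -11 = 1 — no discrepancy.
Step 3: acc = 1 + 19 = 20 — agrees with the record.
Step 4: acc = 20 + 19 = 39 — same as recorded.
Step 5: acc = 39 + -3 = 36 — the record disagrees here.
So the first discrepancy is step 5, where the right value is acc = 36.

step 5, acc = 36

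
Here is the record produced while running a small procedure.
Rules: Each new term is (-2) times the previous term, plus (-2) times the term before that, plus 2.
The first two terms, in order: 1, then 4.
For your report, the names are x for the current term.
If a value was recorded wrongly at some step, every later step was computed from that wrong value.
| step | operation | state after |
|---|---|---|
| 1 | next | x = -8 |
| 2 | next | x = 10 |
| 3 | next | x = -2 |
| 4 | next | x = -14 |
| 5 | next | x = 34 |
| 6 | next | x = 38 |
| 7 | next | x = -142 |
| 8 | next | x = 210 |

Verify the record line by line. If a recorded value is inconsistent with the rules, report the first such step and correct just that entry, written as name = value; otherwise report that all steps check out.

Recomputing the run from the initial state:
step 1: x = -8
step 2: x = 10
step 3: x = -2
step 4: x = -14
step 5: x = 34
step 6: x = -38
step 7: x = 10
step 8: x = 58
The first disagreement with the record is at step 6, where the value should be x = -38.

step 6, x = -38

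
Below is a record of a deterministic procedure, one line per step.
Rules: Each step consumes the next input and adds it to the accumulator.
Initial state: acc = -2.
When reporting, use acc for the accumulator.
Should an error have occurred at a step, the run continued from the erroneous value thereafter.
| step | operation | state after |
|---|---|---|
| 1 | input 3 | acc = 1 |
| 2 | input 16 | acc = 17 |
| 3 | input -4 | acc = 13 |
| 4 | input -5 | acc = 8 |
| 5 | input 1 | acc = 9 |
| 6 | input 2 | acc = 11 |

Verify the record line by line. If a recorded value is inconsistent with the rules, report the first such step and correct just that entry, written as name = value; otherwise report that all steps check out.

no error

Step 1: acc = -2 + 3 = 1 — matches.
Step 2: acc = 1 + 16 = 17 — confirmed correct.
Step 3: acc = 17 + -4 = 13 — in agreement.
Step 4: acc = 13 + -5 = 8 — no discrepancy.
Step 5: acc = 8 + 1 = 9 — same as recorded.
Step 6: acc = 9 + 2 = 11 — same as recorded.
Nothing is out of place; the run is error-free.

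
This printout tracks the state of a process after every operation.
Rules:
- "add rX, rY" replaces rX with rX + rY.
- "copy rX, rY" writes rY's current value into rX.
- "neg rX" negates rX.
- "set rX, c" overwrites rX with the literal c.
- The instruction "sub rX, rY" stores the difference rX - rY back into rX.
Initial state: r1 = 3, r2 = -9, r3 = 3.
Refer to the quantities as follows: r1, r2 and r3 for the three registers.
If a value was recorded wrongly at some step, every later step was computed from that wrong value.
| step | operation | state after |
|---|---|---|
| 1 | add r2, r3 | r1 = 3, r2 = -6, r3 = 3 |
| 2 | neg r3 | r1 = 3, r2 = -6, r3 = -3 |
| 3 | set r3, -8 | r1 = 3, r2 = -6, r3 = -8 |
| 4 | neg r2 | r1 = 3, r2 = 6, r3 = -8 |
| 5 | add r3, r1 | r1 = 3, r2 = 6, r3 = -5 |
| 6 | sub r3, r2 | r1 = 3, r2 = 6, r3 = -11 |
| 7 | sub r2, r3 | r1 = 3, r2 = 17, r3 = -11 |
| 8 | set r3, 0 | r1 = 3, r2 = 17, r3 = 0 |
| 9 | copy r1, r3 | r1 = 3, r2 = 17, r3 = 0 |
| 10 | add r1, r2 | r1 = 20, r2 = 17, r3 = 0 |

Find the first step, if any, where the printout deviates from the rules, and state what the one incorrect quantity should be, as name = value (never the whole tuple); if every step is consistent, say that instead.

Recomputing the run from the initial state:
step 1: r1 = 3, r2 = -6, r3 = 3
step 2: r1 = 3, r2 = -6, r3 = -3
step 3: r1 = 3, r2 = -6, r3 = -8
step 4: r1 = 3, r2 = 6, r3 = -8
step 5: r1 = 3, r2 = 6, r3 = -5
step 6: r1 = 3, r2 = 6, r3 = -11
step 7: r1 = 3, r2 = 17, r3 = -11
step 8: r1 = 3, r2 = 17, r3 = 0
step 9: r1 = 0, r2 = 17, r3 = 0
step 10: r1 = 17, r2 = 17, r3 = 0
The first disagreement with the printout is at step 9, where the value should be r1 = 0.

step 9, r1 = 0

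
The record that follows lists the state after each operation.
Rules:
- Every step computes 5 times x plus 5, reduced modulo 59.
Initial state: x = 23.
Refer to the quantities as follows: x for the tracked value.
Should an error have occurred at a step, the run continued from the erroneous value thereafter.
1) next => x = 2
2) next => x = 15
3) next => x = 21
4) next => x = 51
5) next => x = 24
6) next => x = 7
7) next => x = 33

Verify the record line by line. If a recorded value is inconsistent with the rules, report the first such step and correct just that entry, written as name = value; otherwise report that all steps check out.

Recomputing the run from the initial state:
step 1: x = 2
step 2: x = 15
step 3: x = 21
step 4: x = 51
step 5: x = 24
step 6: x = 7
step 7: x = 40
The first disagreement with the record is at step 7, where the value should be x = 40.

step 7, x = 40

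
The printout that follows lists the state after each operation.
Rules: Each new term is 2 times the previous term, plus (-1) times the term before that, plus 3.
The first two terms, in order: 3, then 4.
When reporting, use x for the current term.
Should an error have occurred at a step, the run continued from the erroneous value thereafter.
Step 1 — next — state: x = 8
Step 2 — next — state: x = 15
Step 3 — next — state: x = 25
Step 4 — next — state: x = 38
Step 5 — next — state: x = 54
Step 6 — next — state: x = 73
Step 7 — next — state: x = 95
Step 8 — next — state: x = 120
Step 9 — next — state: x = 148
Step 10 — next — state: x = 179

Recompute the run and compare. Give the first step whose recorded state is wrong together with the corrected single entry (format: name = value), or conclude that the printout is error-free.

no error

step 1: x = 2*(4) + (-1)*(3) + (3) = 8 -> agrees with the printout
step 2: x = 2*(8) + (-1)*(4) + (3) = 15 -> exactly as logged
step 3: x = 2*(15) + (-1)*(8) + (3) = 25 -> checks out
step 4: x = 2*(25) + (-1)*(15) + (3) = 38 -> consistent with the printout
step 5: x = 2*(38) + (-1)*(25) + (3) = 54 -> verified
step 6: x = 2*(54) + (-1)*(38) + (3) = 73 -> verified
step 7: x = 2*(73) + (-1)*(54) + (3) = 95 -> agrees with the printout
step 8: x = 2*(95) + (-1)*(73) + (3) = 120 -> same as recorded
step 9: x = 2*(120) + (-1)*(95) + (3) = 148 -> confirmed correct
step 10: x = 2*(148) + (-1)*(120) + (3) = 179 -> no discrepancy
Every step is consistent.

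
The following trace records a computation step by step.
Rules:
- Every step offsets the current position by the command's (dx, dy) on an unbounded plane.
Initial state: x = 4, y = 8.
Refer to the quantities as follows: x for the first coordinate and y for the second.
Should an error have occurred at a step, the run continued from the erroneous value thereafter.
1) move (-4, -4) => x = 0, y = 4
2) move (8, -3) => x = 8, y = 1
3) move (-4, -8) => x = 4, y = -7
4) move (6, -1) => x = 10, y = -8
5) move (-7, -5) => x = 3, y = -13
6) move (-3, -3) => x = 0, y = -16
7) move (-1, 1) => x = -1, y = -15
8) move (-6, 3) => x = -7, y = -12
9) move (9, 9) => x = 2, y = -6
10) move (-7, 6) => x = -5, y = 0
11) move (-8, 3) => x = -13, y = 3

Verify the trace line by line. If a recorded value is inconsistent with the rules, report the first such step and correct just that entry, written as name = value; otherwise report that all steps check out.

step 9, y = -3

1. x = 4 + (-4) = 0, y = 8 + (-4) = 4 (agrees with the trace)
2. x = 0 + (8) = 8, y = 4 + (-3) = 1 (in agreement)
3. x = 8 + (-4) = 4, y = 1 + (-8) = -7 (checks out)
4. x = 4 + (6) = 10, y = -7 + (-1) = -8 (matches)
5. x = 10 + (-7) = 3, y = -8 + (-5) = -13 (in agreement)
6. x = 3 + (-3) = 0, y = -13 + (-3) = -16 (in agreement)
7. x = 0 + (-1) = -1, y = -16 + (1) = -15 (no discrepancy)
8. x = -1 + (-6) = -7, y = -15 + (3) = -12 (no discrepancy)
9. x = -7 + (9) = 2, y = -12 + (9) = -3 (the trace has a different value)
The audit stops at step 9: the recorded entry is wrong and should be y = -3.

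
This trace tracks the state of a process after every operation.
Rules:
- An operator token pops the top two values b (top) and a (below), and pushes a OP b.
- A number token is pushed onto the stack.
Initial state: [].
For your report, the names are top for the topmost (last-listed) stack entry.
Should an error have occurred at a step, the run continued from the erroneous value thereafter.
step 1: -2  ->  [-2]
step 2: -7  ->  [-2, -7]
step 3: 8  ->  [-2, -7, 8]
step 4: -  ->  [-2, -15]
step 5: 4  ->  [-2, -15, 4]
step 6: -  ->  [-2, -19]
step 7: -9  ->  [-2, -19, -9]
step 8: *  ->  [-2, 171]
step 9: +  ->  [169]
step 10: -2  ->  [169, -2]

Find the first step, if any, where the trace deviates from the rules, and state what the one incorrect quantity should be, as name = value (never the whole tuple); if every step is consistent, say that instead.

no error

Recomputing the run from the initial state:
step 1: [-2]
step 2: [-2, -7]
step 3: [-2, -7, 8]
step 4: [-2, -15]
step 5: [-2, -15, 4]
step 6: [-2, -19]
step 7: [-2, -19, -9]
step 8: [-2, 171]
step 9: [169]
step 10: [169, -2]
This matches the trace at every step.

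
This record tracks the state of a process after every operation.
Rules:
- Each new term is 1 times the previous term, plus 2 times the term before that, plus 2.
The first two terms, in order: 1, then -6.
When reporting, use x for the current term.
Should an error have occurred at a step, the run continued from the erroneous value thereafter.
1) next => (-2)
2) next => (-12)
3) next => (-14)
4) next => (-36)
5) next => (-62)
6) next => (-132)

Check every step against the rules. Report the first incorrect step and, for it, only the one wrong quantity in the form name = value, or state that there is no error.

no error

Step 1: x = 1*(-6) + (2)*(1) + (2) = -2 — verified.
Step 2: x = 1*(-2) + (2)*(-6) + (2) = -12 — same as recorded.
Step 3: x = 1*(-12) + (2)*(-2) + (2) = -14 — no discrepancy.
Step 4: x = 1*(-14) + (2)*(-12) + (2) = -36 — consistent with the record.
Step 5: x = 1*(-36) + (2)*(-14) + (2) = -62 — in agreement.
Step 6: x = 1*(-62) + (2)*(-36) + (2) = -132 — matches.
Nothing is out of place; the run is error-free.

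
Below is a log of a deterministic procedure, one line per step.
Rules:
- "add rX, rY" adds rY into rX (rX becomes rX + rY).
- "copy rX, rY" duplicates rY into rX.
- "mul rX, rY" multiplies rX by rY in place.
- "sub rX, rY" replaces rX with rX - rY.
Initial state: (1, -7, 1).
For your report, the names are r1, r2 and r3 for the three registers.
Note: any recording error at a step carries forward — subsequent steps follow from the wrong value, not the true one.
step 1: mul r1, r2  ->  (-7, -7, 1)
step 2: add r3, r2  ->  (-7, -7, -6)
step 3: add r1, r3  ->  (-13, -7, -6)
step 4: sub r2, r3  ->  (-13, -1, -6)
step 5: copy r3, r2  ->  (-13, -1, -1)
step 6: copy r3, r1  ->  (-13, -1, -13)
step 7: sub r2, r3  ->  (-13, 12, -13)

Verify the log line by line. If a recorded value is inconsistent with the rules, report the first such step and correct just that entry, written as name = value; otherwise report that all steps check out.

Step 1: r1 = 1 * -7 = -7 — in agreement.
Step 2: r3 = 1 + -7 = -6 — exactly as logged.
Step 3: r1 = -7 + -6 = -13 — no discrepancy.
Step 4: r2 = -7 - -6 = -1 — no discrepancy.
Step 5: r3 = -1 — no discrepancy.
Step 6: r3 = -13 — matches.
Step 7: r2 = -1 - -13 = 12 — agrees with the log.
No step deviates from the rules.

no error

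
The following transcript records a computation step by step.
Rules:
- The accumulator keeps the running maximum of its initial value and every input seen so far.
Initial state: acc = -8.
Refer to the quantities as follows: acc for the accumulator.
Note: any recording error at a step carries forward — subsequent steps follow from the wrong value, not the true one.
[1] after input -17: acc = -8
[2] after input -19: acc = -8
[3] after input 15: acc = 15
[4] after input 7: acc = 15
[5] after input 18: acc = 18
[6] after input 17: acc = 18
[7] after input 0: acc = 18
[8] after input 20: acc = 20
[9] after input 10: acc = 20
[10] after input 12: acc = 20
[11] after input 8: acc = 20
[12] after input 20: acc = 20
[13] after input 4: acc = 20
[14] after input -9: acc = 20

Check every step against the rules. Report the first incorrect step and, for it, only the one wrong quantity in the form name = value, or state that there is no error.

no error

1. acc = max(-8, -17) = -8 (checks out)
2. acc = max(-8, -19) = -8 (exactly as logged)
3. acc = max(-8, 15) = 15 (verified)
4. acc = max(15, 7) = 15 (checks out)
5. acc = max(15, 18) = 18 (consistent with the transcript)
6. acc = max(18, 17) = 18 (consistent with the transcript)
7. acc = max(18, 0) = 18 (verified)
8. acc = max(18, 20) = 20 (verified)
9. acc = max(20, 10) = 20 (verified)
10. acc = max(20, 12) = 20 (consistent with the transcript)
11. acc = max(20, 8) = 20 (agrees with the transcript)
12. acc = max(20, 20) = 20 (no discrepancy)
13. acc = max(20, 4) = 20 (checks out)
14. acc = max(20, -9) = 20 (same as recorded)
The whole run recomputes cleanly — no discrepancies.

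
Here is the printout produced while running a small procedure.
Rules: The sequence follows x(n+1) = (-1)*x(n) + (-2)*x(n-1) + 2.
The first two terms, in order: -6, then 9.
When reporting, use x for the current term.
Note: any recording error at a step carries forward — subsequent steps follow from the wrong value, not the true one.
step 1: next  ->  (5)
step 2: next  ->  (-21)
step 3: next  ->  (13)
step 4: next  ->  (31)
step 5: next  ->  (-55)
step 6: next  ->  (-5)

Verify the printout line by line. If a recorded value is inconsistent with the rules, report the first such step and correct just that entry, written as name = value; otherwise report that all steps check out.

step 1: x = -1*(9) + (-2)*(-6) + (2) = 5 -> consistent with the printout
step 2: x = -1*(5) + (-2)*(9) + (2) = -21 -> confirmed correct
step 3: x = -1*(-21) + (-2)*(5) + (2) = 13 -> matches
step 4: x = -1*(13) + (-2)*(-21) + (2) = 31 -> matches
step 5: x = -1*(31) + (-2)*(13) + (2) = -55 -> same as recorded
step 6: x = -1*(-55) + (-2)*(31) + (2) = -5 -> verified
The recomputation confirms every line.

no error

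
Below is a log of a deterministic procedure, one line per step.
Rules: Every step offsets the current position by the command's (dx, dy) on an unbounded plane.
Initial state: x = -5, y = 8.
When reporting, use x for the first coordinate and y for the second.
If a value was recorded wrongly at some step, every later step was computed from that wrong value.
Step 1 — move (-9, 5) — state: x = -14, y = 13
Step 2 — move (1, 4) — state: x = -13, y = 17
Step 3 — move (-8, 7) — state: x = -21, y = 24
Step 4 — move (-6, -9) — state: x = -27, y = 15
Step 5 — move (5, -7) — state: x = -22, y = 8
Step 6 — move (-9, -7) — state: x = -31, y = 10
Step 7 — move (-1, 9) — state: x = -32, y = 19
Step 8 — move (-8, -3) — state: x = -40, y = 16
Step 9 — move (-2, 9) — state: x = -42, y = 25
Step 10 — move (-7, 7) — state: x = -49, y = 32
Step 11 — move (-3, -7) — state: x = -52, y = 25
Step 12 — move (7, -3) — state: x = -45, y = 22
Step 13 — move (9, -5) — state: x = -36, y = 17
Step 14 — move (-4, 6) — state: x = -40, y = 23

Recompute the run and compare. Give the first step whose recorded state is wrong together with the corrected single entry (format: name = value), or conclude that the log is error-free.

Recomputing the run from the initial state:
step 1: x = -14, y = 13
step 2: x = -13, y = 17
step 3: x = -21, y = 24
step 4: x = -27, y = 15
step 5: x = -22, y = 8
step 6: x = -31, y = 1
step 7: x = -32, y = 10
step 8: x = -40, y = 7
step 9: x = -42, y = 16
step 10: x = -49, y = 23
step 11: x = -52, y = 16
step 12: x = -45, y = 13
step 13: x = -36, y = 8
step 14: x = -40, y = 14
The first disagreement with the log is at step 6, where the value should be y = 1.

step 6, y = 1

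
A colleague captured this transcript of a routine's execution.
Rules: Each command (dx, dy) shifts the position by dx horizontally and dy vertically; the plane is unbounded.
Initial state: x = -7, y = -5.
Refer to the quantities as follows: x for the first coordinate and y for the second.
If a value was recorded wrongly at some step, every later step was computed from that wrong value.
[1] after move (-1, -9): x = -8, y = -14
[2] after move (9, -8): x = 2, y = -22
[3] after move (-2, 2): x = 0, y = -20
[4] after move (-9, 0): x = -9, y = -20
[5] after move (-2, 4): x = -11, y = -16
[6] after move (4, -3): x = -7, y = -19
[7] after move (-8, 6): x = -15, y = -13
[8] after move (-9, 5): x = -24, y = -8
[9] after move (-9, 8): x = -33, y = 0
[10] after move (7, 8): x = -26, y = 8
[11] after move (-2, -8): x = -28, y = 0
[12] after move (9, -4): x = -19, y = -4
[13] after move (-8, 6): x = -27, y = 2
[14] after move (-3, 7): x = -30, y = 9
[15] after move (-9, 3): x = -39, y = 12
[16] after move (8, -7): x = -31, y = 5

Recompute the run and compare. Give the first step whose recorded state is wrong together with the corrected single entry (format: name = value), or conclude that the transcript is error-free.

1. x = -7 + (-1) = -8, y = -5 + (-9) = -14 (confirmed correct)
2. x = -8 + (9) = 1, y = -14 + (-8) = -22 (this is not what the transcript shows)
So the first discrepancy is step 2, where the right value is x = 1.

step 2, x = 1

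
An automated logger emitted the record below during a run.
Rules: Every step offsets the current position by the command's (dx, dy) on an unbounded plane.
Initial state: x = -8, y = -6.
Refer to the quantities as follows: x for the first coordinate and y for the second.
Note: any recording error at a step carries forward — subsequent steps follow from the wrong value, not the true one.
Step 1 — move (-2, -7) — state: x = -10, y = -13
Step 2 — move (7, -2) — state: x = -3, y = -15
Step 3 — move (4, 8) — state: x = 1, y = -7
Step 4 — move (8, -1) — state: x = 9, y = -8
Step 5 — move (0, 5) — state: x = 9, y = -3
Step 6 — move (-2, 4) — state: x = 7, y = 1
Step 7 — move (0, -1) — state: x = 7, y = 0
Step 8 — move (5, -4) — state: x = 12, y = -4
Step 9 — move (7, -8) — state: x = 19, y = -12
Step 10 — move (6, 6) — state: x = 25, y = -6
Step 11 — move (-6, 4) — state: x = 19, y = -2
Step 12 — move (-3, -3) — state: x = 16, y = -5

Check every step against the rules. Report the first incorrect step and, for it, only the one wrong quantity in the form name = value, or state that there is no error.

no error

1. x = -8 + (-2) = -10, y = -6 + (-7) = -13 (in agreement)
2. x = -10 + (7) = -3, y = -13 + (-2) = -15 (verified)
3. x = -3 + (4) = 1, y = -15 + (8) = -7 (verified)
4. x = 1 + (8) = 9, y = -7 + (-1) = -8 (matches)
5. x = 9 + (0) = 9, y = -8 + (5) = -3 (verified)
6. x = 9 + (-2) = 7, y = -3 + (4) = 1 (exactly as logged)
7. x = 7 + (0) = 7, y = 1 + (-1) = 0 (same as recorded)
8. x = 7 + (5) = 12, y = 0 + (-4) = -4 (in agreement)
9. x = 12 + (7) = 19, y = -4 + (-8) = -12 (consistent with the record)
10. x = 19 + (6) = 25, y = -12 + (6) = -6 (no discrepancy)
11. x = 25 + (-6) = 19, y = -6 + (4) = -2 (verified)
12. x = 19 + (-3) = 16, y = -2 + (-3) = -5 (no discrepancy)
No step deviates from the rules.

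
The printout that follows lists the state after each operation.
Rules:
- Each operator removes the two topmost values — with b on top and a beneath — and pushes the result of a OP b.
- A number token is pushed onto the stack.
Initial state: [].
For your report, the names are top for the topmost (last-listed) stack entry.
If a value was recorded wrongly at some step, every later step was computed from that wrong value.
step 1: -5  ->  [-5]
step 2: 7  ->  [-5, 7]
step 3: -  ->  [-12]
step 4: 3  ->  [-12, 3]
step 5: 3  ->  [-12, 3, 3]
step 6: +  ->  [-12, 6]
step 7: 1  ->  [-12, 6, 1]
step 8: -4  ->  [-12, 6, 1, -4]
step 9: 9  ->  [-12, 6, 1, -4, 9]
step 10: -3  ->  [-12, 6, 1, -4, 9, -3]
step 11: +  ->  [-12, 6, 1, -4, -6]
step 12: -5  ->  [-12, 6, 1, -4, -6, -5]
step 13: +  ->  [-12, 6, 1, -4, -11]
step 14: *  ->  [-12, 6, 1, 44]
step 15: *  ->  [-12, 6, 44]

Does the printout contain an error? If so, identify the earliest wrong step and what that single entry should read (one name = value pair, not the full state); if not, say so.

Step 1: push -5: top = -5 — checks out.
Step 2: push 7: top = 7 — in agreement.
Step 3: -5 - 7 = -12 — in agreement.
Step 4: push 3: top = 3 — agrees with the printout.
Step 5: push 3: top = 3 — same as recorded.
Step 6: 3 + 3 = 6 — verified.
Step 7: push 1: top = 1 — checks out.
Step 8: push -4: top = -4 — same as recorded.
Step 9: push 9: top = 9 — verified.
Step 10: push -3: top = -3 — same as recorded.
Step 11: 9 + -3 = 6 — the recorded entry deviates here.
Conclusion: step 11 carries the first error; the entry should be top = 6.

step 11, top = 6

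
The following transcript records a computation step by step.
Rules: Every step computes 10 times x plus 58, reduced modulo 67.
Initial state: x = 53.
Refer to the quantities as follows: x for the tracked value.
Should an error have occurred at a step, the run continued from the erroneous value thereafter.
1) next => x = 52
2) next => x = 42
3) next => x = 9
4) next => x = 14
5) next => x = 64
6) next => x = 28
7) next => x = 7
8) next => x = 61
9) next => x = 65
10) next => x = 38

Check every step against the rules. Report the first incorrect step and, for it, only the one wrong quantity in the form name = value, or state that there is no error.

1. x = (10*53 + 58) mod 67 = 52 (exactly as logged)
2. x = (10*52 + 58) mod 67 = 42 (checks out)
3. x = (10*42 + 58) mod 67 = 9 (verified)
4. x = (10*9 + 58) mod 67 = 14 (in agreement)
5. x = (10*14 + 58) mod 67 = 64 (agrees with the transcript)
6. x = (10*64 + 58) mod 67 = 28 (in agreement)
7. x = (10*28 + 58) mod 67 = 3 (the recorded entry deviates here)
First deviation found at step 7; the corrected entry is x = 3.

step 7, x = 3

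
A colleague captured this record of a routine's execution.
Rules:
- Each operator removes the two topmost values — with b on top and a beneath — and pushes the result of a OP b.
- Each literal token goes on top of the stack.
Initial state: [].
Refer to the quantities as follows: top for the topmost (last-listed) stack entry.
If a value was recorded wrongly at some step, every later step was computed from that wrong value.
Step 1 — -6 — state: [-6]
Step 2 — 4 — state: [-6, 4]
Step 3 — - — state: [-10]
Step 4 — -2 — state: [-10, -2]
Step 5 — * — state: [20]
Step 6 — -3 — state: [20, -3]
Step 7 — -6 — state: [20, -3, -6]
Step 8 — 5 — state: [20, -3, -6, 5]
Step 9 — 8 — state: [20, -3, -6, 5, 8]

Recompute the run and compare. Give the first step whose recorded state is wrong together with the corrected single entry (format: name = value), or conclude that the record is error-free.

1. push -6: top = -6 (matches)
2. push 4: top = 4 (exactly as logged)
3. -6 - 4 = -10 (in agreement)
4. push -2: top = -2 (checks out)
5. -10 * -2 = 20 (no discrepancy)
6. push -3: top = -3 (consistent with the record)
7. push -6: top = -6 (no discrepancy)
8. push 5: top = 5 (same as recorded)
9. push 8: top = 8 (matches)
Nothing is out of place; the run is error-free.

no error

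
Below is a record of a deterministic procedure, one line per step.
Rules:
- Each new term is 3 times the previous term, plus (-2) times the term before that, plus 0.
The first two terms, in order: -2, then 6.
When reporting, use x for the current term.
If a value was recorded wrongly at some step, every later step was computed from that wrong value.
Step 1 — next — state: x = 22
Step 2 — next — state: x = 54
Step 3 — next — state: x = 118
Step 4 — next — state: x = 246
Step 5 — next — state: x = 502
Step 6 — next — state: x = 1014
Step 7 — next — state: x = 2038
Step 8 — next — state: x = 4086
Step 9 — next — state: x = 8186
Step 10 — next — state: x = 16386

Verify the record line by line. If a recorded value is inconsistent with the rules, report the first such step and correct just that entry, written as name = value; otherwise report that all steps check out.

step 9, x = 8182

step 1: x = 3*(6) + (-2)*(-2) + (0) = 22 -> matches
step 2: x = 3*(22) + (-2)*(6) + (0) = 54 -> in agreement
step 3: x = 3*(54) + (-2)*(22) + (0) = 118 -> in agreement
step 4: x = 3*(118) + (-2)*(54) + (0) = 246 -> exactly as logged
step 5: x = 3*(246) + (-2)*(118) + (0) = 502 -> checks out
step 6: x = 3*(502) + (-2)*(246) + (0) = 1014 -> checks out
step 7: x = 3*(1014) + (-2)*(502) + (0) = 2038 -> exactly as logged
step 8: x = 3*(2038) + (-2)*(1014) + (0) = 4086 -> no discrepancy
step 9: x = 3*(4086) + (-2)*(2038) + (0) = 8182 -> the record disagrees here
First incorrect step: 9; the correct value is x = 8182.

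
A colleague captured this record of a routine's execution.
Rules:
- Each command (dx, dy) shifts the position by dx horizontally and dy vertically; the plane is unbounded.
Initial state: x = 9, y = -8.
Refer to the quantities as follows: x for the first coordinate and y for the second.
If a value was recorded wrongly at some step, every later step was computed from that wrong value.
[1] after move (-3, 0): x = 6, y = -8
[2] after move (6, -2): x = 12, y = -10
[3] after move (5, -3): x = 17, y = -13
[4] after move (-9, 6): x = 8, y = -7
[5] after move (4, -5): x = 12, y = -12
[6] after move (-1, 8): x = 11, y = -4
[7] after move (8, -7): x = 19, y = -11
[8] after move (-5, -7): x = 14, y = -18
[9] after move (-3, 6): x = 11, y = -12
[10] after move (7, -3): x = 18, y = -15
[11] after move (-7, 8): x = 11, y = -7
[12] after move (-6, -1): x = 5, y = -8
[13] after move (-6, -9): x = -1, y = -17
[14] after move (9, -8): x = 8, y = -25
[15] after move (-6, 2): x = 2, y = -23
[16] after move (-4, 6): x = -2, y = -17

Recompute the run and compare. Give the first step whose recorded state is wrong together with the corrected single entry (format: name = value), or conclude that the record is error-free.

Recomputing the run from the initial state:
step 1: x = 6, y = -8
step 2: x = 12, y = -10
step 3: x = 17, y = -13
step 4: x = 8, y = -7
step 5: x = 12, y = -12
step 6: x = 11, y = -4
step 7: x = 19, y = -11
step 8: x = 14, y = -18
step 9: x = 11, y = -12
step 10: x = 18, y = -15
step 11: x = 11, y = -7
step 12: x = 5, y = -8
step 13: x = -1, y = -17
step 14: x = 8, y = -25
step 15: x = 2, y = -23
step 16: x = -2, y = -17
This matches the record at every step.

no error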